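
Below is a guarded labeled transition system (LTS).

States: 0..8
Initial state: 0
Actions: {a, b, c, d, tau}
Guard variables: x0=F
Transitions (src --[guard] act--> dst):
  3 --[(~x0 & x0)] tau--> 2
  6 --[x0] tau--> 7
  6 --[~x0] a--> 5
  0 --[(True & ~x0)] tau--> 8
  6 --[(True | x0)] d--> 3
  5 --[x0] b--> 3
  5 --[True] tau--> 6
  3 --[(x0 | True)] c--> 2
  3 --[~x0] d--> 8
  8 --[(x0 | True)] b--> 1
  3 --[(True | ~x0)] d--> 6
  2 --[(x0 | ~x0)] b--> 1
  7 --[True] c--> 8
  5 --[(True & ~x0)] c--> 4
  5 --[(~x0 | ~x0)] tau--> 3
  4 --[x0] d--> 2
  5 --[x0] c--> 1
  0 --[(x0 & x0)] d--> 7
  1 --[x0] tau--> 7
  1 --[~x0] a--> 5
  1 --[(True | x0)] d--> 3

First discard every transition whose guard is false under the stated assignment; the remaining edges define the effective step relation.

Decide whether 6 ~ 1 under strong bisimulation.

Compute ~ classes (split until stable):
  round 0: {{0,1,2,3,4,5,6,7,8}}
  round 1: {{0},{1,6},{2,8},{3},{4},{5},{7}}
Fixed point at round 2; 7 class(es).
[6]={1,6}  [1]={1,6}

Answer: BISIMILAR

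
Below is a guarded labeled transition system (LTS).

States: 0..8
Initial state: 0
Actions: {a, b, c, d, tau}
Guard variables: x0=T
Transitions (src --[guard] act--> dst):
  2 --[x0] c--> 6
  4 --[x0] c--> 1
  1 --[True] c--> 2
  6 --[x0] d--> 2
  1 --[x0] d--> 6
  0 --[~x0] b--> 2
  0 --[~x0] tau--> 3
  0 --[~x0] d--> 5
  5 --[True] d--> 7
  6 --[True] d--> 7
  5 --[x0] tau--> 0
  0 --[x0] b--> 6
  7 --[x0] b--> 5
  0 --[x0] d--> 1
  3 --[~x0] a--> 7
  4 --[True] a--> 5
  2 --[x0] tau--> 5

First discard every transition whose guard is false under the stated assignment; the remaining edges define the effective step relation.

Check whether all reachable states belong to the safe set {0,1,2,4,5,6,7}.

Answer: INVARIANT HOLDS

Trace:
Inv-set: {0,1,2,4,5,6,7}
R = {0,1,2,5,6,7}
  0: ok
  1: ok
  2: ok
  5: ok
  6: ok
  7: ok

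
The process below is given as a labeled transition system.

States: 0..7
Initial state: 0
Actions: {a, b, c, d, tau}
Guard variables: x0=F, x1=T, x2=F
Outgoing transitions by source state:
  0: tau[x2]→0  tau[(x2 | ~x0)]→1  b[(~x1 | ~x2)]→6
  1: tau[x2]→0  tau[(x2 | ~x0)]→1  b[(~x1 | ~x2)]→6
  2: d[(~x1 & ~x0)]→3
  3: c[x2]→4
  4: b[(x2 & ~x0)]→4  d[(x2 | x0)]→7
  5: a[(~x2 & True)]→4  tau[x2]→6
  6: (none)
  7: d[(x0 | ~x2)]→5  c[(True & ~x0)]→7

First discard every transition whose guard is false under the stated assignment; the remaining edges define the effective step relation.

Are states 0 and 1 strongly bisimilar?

Answer: BISIMILAR

Trace:
Bisimulation quotient by refinement:
  P[0] = {{0,1,2,3,4,5,6,7}}
  P[1] = {{0,1},{2,3,4,6},{5},{7}}
Fixed point at round 2; 4 class(es).
class of 0: {0,1}; class of 1: {0,1}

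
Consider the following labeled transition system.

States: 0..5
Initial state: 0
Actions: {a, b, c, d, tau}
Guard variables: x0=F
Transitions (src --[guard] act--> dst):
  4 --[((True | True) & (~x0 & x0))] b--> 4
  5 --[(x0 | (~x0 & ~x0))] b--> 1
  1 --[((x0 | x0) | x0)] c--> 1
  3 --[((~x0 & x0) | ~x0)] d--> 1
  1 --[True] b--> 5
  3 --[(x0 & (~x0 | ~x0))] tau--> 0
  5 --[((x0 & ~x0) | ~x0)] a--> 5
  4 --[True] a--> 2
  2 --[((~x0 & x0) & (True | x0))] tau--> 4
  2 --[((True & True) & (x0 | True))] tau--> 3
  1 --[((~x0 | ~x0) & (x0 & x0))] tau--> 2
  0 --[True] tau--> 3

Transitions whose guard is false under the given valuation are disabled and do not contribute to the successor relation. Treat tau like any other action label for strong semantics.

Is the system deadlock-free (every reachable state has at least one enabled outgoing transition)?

Answer: DEADLOCK-FREE

Analysis:
R = {0,1,3,5}
  0: tau→3  [deg 1]
  1: b→5  [deg 1]
  3: d→1  [deg 1]
  5: a→5  b→1  [deg 2]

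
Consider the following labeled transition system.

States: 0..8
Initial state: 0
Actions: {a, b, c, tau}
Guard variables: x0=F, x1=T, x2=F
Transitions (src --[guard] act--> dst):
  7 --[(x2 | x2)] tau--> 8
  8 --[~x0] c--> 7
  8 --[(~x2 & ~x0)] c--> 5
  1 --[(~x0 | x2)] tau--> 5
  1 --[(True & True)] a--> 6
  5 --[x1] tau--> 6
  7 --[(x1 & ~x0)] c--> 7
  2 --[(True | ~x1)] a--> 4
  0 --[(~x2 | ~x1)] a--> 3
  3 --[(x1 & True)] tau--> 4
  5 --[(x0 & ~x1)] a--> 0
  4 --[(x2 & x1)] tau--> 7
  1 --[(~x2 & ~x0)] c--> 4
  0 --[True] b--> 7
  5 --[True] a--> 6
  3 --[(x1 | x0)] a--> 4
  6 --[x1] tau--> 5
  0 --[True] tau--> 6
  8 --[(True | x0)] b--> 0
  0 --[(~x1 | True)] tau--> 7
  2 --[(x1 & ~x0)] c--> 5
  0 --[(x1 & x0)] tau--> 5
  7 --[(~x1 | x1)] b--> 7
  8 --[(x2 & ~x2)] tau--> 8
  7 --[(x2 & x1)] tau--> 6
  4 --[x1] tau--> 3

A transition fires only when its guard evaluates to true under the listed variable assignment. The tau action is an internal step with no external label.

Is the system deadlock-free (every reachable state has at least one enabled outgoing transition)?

Reach set: {0,3,4,5,6,7}
  0: a→3  b→7  tau→6  tau→7  [deg 4]
  3: a→4  tau→4  [deg 2]
  4: tau→3  [deg 1]
  5: a→6  tau→6  [deg 2]
  6: tau→5  [deg 1]
  7: b→7  c→7  [deg 2]

Answer: DEADLOCK-FREE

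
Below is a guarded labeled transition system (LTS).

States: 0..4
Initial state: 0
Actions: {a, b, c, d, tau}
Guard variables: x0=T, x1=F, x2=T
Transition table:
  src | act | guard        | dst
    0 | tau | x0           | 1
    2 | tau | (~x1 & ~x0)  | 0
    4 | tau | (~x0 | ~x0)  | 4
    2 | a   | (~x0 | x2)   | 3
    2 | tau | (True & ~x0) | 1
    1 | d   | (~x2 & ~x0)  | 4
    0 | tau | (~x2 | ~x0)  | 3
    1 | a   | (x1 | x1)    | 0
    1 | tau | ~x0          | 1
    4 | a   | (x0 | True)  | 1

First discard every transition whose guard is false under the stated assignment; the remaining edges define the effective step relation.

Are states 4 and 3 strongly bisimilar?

Refine partition for ~:
  π0 = {{0,1,2,3,4}}
  π1 = {{0},{1,3},{2,4}}
stable after 2 split(s): 3 block(s)
[4]={2,4}  [3]={1,3}

Answer: NOT BISIMILAR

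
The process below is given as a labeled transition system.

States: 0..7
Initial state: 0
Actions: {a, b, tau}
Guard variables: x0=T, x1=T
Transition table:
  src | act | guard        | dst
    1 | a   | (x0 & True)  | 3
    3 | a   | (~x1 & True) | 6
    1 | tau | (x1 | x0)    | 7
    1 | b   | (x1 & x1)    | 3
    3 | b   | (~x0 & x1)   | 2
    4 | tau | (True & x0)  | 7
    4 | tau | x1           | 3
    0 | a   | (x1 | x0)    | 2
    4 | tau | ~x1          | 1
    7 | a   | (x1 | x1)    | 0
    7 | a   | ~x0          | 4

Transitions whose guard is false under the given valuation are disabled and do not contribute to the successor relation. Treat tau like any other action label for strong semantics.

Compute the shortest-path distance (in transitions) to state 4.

BFS to 4:
  Layer 0: {0}
  Layer 1: {2}
4 never appears.

Answer: UNREACHABLE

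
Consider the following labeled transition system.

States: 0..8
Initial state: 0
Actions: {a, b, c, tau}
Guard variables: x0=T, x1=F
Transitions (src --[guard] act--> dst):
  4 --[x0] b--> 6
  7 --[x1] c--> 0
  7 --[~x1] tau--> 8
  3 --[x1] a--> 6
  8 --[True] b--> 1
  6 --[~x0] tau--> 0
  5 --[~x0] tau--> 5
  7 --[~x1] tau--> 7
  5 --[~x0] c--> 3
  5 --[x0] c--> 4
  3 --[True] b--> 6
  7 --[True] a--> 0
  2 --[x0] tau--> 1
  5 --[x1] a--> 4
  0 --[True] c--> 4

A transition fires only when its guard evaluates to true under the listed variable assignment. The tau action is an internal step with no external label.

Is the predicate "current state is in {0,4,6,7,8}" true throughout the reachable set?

Answer: INVARIANT HOLDS

Working:
Inv-set: {0,4,6,7,8}
Reachable = {0,4,6}
  0: ok
  4: ok
  6: ok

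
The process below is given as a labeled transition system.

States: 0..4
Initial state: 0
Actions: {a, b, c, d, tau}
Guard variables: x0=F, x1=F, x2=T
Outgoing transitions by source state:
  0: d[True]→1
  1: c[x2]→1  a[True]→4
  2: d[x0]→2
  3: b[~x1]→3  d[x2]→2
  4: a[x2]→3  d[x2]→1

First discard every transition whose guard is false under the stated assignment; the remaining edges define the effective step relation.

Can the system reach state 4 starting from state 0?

7 transition(s) survive guard evaluation.
Layer 0: {0}
Layer 1: {1}  total {0,1}
Layer 2: {4}  total {0,1,4}
Layer 3: {3}  total {0,1,3,4}
Layer 4: {2}  total {0,1,2,3,4}
R = {0,1,2,3,4}
witness 4: d·a

Answer: REACHABLE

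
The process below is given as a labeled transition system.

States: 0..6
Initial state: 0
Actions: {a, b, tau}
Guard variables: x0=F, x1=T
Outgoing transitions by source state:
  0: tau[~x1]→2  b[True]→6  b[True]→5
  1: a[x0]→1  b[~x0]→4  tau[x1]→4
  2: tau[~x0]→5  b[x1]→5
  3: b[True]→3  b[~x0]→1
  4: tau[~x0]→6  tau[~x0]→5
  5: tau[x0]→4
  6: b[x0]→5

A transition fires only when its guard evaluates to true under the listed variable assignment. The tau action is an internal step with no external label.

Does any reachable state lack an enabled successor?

R = {0,5,6}
  0: b→5  b→6  [2 out]
  5: ∅  [no exit]
  6: ∅  [no exit]
Path to 5: b

Answer: DEADLOCK at state 5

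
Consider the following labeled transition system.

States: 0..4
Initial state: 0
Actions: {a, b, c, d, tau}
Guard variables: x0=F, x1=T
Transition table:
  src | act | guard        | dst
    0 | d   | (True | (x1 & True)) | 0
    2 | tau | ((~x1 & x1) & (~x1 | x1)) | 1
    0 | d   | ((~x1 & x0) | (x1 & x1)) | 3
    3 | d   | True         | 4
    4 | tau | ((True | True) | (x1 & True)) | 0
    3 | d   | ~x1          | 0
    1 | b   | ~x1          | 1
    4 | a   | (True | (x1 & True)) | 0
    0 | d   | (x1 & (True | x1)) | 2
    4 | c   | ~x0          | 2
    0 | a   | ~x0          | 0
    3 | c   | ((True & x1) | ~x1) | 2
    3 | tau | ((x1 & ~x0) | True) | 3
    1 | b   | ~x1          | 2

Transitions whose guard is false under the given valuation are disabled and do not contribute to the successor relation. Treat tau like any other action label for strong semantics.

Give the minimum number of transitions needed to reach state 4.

Answer: 2

Trace:
Layered search for 4:
  L0 = {0}
  L1 = {2,3}
  L2 = {4}
depth(4)=2, e.g. d·d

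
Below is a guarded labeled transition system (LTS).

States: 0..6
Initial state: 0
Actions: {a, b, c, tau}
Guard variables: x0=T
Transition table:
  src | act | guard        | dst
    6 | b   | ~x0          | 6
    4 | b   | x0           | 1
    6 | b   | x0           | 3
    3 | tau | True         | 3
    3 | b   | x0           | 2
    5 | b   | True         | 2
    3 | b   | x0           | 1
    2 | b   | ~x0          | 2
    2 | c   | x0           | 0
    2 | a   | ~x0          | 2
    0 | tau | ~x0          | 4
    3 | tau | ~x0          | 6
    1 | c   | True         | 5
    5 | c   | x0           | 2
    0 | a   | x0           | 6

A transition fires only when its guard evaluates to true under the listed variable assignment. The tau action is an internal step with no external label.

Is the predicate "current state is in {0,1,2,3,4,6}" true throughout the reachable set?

Answer: INVARIANT VIOLATED at state 5

Working:
Allowed set {0,1,2,3,4,6}
Reach set: {0,1,2,3,5,6}
  0: ✓
  1: ✓
  2: ✓
  3: ✓
  5: outside
  6: ✓
witness against invariant: a·b·b·c → 5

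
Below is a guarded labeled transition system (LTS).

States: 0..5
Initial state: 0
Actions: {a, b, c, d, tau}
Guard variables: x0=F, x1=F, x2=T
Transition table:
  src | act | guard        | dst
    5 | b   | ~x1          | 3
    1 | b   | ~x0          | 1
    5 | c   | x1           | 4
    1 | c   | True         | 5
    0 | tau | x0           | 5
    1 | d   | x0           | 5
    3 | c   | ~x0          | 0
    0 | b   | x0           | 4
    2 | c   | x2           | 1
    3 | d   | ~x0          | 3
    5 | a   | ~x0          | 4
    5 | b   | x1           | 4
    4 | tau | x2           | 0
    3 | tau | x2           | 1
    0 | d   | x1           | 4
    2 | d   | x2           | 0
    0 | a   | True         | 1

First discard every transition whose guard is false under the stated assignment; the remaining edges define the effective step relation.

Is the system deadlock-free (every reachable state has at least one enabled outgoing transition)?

R = {0,1,3,4,5}
  0: a→1  [deg 1]
  1: b→1  c→5  [deg 2]
  3: c→0  d→3  tau→1  [deg 3]
  4: tau→0  [deg 1]
  5: a→4  b→3  [deg 2]

Answer: DEADLOCK-FREE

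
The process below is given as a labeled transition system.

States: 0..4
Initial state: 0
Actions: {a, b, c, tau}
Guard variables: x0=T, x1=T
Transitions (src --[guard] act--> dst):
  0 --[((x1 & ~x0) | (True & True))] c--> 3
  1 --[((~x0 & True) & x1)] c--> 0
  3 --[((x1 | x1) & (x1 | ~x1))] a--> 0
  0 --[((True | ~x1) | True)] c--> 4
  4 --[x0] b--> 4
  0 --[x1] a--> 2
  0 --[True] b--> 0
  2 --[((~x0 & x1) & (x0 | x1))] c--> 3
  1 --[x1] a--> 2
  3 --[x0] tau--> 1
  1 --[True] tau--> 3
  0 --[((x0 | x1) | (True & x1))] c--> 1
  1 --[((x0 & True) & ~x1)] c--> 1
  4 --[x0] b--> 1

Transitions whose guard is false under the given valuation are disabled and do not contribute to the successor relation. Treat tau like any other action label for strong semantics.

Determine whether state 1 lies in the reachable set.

Answer: REACHABLE

Analysis:
Guard filter leaves 11 enabled edge(s).
depth 0: {0}
depth 1: {1,2,3,4}  cumulative {0,1,2,3,4}
Reach set: {0,1,2,3,4}
Path to 1: c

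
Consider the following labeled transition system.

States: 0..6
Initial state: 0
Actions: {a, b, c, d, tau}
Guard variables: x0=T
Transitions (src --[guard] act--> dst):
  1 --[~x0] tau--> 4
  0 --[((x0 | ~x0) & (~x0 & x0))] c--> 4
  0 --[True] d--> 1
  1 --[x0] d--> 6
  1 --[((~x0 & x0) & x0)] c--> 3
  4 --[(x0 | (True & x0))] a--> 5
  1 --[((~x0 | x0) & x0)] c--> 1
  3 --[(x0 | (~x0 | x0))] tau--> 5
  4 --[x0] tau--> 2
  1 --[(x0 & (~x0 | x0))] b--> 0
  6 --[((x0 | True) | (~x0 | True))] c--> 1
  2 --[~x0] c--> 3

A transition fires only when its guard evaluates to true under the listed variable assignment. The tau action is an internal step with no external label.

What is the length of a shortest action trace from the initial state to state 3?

Layered search for 3:
  depth 0: {0}
  depth 1: {1}
  depth 2: {6}
3 never appears.

Answer: UNREACHABLE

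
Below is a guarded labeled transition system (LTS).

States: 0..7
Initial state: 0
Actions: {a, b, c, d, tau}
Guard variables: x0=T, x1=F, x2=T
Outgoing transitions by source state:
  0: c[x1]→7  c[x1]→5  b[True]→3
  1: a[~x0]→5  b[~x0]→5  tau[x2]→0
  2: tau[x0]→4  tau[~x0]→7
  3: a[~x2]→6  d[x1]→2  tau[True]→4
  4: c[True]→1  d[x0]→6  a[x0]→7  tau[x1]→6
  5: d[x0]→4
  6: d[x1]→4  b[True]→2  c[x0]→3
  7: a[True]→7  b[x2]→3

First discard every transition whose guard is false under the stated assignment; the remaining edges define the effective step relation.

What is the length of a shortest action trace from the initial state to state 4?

Layered search for 4:
  Layer 0: {0}
  Layer 1: {3}
  Layer 2: {4}
depth(4)=2, e.g. b·tau

Answer: 2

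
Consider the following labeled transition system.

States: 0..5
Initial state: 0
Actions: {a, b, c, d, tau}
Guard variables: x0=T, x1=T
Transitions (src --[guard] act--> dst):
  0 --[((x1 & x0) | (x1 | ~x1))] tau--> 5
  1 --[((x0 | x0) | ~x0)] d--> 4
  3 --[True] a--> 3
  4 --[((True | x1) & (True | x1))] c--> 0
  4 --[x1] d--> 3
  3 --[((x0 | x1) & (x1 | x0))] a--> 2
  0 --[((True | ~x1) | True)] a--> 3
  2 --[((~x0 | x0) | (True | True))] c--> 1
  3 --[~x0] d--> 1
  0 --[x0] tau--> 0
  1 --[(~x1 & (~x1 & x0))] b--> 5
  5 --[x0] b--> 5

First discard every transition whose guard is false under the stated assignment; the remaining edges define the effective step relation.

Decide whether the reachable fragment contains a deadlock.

R = {0,1,2,3,4,5}
  0: a→3  tau→0  tau→5  [3 out]
  1: d→4  [1 out]
  2: c→1  [1 out]
  3: a→2  a→3  [2 out]
  4: c→0  d→3  [2 out]
  5: b→5  [1 out]

Answer: DEADLOCK-FREE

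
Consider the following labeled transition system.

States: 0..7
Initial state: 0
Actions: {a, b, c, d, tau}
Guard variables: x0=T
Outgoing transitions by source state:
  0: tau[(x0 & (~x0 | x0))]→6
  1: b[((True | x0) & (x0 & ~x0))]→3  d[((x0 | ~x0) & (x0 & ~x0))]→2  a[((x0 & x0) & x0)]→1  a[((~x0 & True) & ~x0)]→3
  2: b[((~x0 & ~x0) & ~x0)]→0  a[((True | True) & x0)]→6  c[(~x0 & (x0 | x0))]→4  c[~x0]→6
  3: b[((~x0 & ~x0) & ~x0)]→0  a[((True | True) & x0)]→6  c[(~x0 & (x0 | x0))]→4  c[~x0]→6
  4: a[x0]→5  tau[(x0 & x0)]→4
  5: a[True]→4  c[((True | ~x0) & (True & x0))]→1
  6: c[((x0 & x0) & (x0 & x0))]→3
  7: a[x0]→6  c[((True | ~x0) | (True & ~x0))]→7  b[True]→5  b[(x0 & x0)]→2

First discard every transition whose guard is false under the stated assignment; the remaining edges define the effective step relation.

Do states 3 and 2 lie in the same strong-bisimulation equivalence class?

Compute ~ classes (split until stable):
  round 0: {{0,1,2,3,4,5,6,7}}
  round 1: {{0},{1,2,3},{4},{5},{6},{7}}
  round 2: {{0},{1},{2,3},{4},{5},{6},{7}}
stable after 3 split(s): 7 block(s)
class of 3: {2,3}; class of 2: {2,3}

Answer: BISIMILAR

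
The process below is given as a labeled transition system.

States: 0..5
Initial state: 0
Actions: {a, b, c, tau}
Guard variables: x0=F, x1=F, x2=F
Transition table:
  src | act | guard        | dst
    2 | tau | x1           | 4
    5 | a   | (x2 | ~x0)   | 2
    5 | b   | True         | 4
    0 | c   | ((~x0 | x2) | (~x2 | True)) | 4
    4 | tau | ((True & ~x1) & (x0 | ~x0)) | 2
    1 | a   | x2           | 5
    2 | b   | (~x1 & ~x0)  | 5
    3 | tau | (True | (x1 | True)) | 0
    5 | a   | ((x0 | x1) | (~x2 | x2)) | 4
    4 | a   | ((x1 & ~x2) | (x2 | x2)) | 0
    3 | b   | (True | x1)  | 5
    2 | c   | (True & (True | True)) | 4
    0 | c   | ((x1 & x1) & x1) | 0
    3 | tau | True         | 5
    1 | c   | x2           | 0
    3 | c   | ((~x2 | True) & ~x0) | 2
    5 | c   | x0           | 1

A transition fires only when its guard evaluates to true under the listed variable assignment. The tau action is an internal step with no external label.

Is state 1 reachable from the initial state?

11 transition(s) survive guard evaluation.
L0 = {0}
L1 = {4}  now seen {0,4}
L2 = {2}  now seen {0,2,4}
L3 = {5}  now seen {0,2,4,5}
Reachable = {0,2,4,5}

Answer: UNREACHABLE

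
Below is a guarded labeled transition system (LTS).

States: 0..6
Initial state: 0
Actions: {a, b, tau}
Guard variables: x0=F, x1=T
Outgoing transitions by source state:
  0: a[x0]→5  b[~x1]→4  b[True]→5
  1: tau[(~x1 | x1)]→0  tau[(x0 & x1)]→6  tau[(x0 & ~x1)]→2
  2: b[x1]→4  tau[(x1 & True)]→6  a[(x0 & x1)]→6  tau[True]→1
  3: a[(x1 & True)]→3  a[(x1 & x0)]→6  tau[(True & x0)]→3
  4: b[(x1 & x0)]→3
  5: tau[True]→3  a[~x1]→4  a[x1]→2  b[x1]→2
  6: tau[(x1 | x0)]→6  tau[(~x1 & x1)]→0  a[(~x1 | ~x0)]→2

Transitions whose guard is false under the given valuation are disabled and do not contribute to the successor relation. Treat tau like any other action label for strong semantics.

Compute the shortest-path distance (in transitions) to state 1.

Answer: 3

Working:
BFS to 1:
  L0 = {0}
  L1 = {5}
  L2 = {2,3}
  L3 = {1,4,6}
1 enters at depth 3; path b·a·tau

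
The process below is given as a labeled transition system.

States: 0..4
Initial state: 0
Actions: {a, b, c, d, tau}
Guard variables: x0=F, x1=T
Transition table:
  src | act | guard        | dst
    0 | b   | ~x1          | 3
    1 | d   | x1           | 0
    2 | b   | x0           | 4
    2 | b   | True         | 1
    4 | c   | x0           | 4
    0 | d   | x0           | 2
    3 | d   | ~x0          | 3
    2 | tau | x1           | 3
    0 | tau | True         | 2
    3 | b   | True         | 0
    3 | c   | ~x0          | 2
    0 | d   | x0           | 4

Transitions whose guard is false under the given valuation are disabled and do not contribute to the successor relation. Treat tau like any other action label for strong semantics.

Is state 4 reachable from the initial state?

7 transition(s) survive guard evaluation.
L0 = {0}
L1 = {2}  now seen {0,2}
L2 = {1,3}  now seen {0,1,2,3}
Reachable = {0,1,2,3}

Answer: UNREACHABLE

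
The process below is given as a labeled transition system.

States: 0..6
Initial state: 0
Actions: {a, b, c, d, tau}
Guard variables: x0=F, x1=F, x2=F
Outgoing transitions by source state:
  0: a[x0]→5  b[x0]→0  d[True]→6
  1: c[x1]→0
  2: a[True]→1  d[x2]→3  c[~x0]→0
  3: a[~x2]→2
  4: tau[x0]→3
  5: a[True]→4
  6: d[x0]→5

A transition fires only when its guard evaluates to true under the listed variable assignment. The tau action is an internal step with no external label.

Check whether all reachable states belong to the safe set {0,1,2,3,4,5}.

Inv-set: {0,1,2,3,4,5}
R = {0,6}
  0: ok
  6: outside
counterexample path to 6: d

Answer: INVARIANT VIOLATED at state 6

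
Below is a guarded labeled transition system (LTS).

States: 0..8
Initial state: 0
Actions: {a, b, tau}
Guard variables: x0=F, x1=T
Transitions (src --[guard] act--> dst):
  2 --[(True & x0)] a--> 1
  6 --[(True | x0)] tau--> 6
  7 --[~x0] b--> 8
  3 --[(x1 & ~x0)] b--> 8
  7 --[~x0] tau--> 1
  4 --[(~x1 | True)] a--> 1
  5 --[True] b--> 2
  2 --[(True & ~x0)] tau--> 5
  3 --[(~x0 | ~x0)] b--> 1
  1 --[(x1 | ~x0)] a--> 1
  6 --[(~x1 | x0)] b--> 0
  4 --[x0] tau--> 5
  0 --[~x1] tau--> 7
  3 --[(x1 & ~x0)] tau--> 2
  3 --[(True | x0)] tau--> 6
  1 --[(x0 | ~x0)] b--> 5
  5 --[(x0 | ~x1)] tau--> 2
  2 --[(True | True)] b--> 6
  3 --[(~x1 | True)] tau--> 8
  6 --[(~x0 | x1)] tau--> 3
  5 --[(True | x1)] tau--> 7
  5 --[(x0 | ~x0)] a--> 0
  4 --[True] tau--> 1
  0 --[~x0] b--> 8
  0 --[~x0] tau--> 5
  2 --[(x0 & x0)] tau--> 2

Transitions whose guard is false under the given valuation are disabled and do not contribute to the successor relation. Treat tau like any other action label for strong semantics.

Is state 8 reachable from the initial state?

After dropping false guards: 20 live edges.
L0 = {0}
L1 = {5,8}  total {0,5,8}
L2 = {2,7}  total {0,2,5,7,8}
L3 = {1,6}  total {0,1,2,5,6,7,8}
L4 = {3}  total {0,1,2,3,5,6,7,8}
Reachable = {0,1,2,3,5,6,7,8}
witness 8: b

Answer: REACHABLE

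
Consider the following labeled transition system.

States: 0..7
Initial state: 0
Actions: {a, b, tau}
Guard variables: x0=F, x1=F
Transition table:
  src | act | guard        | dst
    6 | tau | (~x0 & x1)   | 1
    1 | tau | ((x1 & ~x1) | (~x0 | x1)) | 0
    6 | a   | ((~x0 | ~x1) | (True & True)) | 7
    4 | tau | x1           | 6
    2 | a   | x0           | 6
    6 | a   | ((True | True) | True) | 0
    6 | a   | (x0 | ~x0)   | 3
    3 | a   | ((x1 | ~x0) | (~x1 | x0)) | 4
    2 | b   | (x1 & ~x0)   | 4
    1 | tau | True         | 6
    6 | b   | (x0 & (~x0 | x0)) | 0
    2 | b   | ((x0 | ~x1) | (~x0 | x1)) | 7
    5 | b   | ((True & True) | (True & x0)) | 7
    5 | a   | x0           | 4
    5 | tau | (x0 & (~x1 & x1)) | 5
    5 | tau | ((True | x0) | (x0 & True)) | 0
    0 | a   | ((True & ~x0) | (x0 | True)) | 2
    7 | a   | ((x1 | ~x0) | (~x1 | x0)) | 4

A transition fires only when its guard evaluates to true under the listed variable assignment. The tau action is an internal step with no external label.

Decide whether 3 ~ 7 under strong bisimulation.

Answer: BISIMILAR

Trace:
Compute ~ classes (split until stable):
  round 0: {{0,1,2,3,4,5,6,7}}
  round 1: {{0,3,6,7},{1},{2},{4},{5}}
  round 2: {{0},{1},{2},{3,7},{4},{5},{6}}
7 equivalence class(es) (converged in 3)
3∈{3,7}, 7∈{3,7}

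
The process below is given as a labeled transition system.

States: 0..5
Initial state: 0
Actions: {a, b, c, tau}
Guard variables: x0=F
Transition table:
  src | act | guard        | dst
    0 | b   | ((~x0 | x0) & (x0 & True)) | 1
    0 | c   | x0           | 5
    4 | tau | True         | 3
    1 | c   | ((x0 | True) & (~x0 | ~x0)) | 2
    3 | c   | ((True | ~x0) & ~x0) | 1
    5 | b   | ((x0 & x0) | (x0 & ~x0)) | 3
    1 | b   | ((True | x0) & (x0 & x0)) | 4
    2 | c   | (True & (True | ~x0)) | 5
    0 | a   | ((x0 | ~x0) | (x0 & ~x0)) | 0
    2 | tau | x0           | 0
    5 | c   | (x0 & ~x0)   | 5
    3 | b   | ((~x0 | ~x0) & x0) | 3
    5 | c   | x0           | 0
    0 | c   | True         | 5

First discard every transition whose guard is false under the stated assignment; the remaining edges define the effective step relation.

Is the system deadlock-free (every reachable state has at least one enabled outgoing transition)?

Answer: DEADLOCK at state 5

Analysis:
Reachable = {0,5}
  0: a→0  c→5  [2 out]
  5: ∅  [deadlock]
Path to 5: c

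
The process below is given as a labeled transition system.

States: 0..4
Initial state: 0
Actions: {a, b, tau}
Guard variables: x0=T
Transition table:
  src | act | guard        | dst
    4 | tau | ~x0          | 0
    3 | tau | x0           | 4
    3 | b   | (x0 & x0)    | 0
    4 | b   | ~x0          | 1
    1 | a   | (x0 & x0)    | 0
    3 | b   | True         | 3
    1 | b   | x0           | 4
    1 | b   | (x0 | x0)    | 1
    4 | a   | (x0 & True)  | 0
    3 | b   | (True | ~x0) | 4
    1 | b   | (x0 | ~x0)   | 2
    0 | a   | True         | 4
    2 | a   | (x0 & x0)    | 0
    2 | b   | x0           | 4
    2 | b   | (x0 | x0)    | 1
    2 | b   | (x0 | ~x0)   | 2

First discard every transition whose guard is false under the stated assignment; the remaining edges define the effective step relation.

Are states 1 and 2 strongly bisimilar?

Answer: BISIMILAR

Working:
Refine partition for ~:
  π0 = {{0,1,2,3,4}}
  π1 = {{0,4},{1,2},{3}}
3 equivalence class(es) (converged in 2)
1∈{1,2}, 2∈{1,2}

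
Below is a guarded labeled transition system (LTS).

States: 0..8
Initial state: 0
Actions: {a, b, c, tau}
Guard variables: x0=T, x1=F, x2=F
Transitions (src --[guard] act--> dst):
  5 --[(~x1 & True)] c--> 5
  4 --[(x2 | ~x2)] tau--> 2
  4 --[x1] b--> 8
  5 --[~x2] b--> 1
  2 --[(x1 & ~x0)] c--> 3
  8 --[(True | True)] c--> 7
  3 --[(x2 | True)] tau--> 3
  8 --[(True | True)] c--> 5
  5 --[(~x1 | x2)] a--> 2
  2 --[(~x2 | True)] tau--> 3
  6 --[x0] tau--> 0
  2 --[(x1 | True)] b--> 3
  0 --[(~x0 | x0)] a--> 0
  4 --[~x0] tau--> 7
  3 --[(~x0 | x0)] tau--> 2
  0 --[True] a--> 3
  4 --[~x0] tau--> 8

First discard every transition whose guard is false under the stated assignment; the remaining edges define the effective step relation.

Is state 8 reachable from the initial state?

Answer: UNREACHABLE

Working:
After dropping false guards: 13 live edges.
L0 = {0}
L1 = {3}  total {0,3}
L2 = {2}  total {0,2,3}
R = {0,2,3}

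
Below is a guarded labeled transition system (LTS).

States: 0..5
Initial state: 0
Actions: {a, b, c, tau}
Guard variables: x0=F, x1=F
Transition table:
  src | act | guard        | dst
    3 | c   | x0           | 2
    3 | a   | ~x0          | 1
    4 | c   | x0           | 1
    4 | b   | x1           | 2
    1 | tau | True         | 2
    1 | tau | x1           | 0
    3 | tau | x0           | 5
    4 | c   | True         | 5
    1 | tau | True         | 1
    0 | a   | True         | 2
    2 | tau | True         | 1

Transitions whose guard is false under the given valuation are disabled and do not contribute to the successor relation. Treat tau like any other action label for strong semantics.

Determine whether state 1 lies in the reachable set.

Answer: REACHABLE

Trace:
Guard filter leaves 6 enabled edge(s).
L0 = {0}
L1 = {2}  now seen {0,2}
L2 = {1}  now seen {0,1,2}
Reachable = {0,1,2}
Path to 1: a·tau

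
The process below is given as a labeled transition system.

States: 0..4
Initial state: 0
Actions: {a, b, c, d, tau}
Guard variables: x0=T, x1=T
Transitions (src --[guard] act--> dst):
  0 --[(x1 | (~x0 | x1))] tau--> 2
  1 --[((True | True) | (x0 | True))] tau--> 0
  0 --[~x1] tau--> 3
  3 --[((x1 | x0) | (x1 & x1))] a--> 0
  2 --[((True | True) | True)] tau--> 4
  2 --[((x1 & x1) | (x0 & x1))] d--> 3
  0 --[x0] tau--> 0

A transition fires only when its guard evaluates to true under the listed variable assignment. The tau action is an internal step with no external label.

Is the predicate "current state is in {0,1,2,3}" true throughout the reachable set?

Answer: INVARIANT VIOLATED at state 4

Trace:
Allowed set {0,1,2,3}
Reachable = {0,2,3,4}
  0: safe
  2: safe
  3: safe
  4: ✗ unsafe
reach 4 via tau·tau — violates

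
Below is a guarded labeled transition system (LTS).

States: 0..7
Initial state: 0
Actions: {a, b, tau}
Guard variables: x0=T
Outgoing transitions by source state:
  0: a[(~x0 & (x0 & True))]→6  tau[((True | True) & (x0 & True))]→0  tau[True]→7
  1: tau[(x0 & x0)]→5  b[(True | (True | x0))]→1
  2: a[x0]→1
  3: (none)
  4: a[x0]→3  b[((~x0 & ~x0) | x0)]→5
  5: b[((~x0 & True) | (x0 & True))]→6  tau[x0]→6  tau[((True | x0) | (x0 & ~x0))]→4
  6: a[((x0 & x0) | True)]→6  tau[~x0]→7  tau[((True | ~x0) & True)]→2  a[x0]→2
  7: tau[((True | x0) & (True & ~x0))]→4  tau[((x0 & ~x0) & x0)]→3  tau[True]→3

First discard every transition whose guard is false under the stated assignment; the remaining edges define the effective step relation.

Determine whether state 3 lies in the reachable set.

Answer: REACHABLE

Analysis:
14 transition(s) survive guard evaluation.
depth 0: {0}
depth 1: {7}  total {0,7}
depth 2: {3}  total {0,3,7}
Reachable = {0,3,7}
trace reaching 3: tau·tau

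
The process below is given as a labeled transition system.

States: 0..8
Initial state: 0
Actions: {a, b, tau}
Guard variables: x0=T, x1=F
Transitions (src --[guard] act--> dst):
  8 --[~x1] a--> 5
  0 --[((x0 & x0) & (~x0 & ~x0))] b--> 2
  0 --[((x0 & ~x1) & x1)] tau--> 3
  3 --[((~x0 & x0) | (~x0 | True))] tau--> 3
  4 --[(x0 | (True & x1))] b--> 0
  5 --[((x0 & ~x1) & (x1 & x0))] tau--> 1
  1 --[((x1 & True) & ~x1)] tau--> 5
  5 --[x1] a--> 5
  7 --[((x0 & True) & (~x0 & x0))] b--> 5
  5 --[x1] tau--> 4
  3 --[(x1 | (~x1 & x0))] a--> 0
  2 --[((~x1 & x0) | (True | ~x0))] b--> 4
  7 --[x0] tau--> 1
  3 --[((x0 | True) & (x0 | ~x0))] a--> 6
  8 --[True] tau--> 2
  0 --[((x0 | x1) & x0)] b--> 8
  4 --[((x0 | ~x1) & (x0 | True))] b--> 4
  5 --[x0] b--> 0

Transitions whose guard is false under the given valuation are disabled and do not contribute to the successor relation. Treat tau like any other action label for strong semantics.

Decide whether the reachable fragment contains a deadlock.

R = {0,2,4,5,8}
  0: b→8  [deg 1]
  2: b→4  [deg 1]
  4: b→0  b→4  [deg 2]
  5: b→0  [deg 1]
  8: a→5  tau→2  [deg 2]

Answer: DEADLOCK-FREE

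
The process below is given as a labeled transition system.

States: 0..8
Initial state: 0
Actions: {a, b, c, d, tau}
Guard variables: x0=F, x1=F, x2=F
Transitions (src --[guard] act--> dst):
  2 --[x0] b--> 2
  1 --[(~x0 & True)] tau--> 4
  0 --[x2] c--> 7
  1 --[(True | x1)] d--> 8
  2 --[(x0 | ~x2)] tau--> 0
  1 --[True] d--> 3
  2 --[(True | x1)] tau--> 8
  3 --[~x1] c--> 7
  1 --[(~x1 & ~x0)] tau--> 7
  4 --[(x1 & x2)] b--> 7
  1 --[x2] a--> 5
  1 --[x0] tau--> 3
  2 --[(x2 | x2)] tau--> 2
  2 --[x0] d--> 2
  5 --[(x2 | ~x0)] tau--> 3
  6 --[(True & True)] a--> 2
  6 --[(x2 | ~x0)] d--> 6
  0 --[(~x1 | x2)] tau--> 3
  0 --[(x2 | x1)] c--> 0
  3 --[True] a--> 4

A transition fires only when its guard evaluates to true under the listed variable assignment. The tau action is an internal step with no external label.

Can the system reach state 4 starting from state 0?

Answer: REACHABLE

Working:
After dropping false guards: 12 live edges.
Layer 0: {0}
Layer 1: {3}  cumulative {0,3}
Layer 2: {4,7}  cumulative {0,3,4,7}
Reach set: {0,3,4,7}
trace reaching 4: tau·a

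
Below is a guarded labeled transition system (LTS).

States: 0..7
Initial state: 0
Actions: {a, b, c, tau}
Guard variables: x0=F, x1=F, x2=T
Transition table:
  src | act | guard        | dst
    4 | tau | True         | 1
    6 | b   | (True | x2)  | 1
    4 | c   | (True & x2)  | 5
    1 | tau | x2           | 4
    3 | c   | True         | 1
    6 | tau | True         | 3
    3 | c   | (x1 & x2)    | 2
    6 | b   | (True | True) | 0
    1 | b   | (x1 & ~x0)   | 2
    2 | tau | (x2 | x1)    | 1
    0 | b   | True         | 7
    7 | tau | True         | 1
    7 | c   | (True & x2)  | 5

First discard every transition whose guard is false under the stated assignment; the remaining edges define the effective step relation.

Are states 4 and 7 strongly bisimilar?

Answer: BISIMILAR

Analysis:
Compute ~ classes (split until stable):
  round 0: {{0,1,2,3,4,5,6,7}}
  round 1: {{0},{1,2},{3},{4,7},{5},{6}}
  round 2: {{0},{1},{2},{3},{4,7},{5},{6}}
7 equivalence class(es) (converged in 3)
[4]={4,7}  [7]={4,7}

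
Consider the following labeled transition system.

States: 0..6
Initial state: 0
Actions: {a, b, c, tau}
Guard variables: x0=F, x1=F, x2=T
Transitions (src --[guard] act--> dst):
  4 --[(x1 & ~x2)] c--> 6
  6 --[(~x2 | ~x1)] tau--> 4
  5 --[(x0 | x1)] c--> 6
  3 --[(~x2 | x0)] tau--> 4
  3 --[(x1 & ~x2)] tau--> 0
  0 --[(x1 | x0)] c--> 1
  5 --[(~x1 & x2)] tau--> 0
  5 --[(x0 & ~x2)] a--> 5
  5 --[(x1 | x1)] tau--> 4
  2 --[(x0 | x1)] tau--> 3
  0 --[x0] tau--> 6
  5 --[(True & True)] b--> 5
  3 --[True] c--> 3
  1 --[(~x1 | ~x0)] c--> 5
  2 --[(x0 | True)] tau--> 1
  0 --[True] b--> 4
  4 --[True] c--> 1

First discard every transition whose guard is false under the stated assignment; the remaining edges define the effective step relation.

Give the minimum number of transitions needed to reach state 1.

Layered search for 1:
  depth 0: {0}
  depth 1: {4}
  depth 2: {1}
1 enters at depth 2; path b·c

Answer: 2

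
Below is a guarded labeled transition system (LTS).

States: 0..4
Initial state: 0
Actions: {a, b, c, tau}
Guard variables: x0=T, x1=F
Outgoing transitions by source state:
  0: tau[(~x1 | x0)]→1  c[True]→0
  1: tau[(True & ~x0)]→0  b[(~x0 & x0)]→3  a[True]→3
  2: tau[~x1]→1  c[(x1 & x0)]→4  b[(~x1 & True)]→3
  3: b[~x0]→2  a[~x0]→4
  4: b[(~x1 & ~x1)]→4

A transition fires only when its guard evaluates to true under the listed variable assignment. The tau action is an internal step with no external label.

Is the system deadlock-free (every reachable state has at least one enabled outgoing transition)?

Answer: DEADLOCK at state 3

Working:
Reachable = {0,1,3}
  0: c→0  tau→1  [deg 2]
  1: a→3  [deg 1]
  3: ∅  [no exit]
Path to 3: tau·a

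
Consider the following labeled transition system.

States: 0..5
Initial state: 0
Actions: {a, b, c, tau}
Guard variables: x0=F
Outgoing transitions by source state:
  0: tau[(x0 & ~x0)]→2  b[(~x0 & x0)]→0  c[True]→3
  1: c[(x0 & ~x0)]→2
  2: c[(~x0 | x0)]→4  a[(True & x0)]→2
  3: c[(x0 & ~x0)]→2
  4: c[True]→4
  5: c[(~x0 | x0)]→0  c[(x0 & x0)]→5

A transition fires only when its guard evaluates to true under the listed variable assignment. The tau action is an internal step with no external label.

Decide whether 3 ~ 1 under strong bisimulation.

Answer: BISIMILAR

Analysis:
Refine partition for ~:
  P[0] = {{0,1,2,3,4,5}}
  P[1] = {{0,2,4,5},{1,3}}
  P[2] = {{0},{1,3},{2,4,5}}
  P[3] = {{0},{1,3},{2,4},{5}}
Fixed point at round 4; 4 class(es).
[3]={1,3}  [1]={1,3}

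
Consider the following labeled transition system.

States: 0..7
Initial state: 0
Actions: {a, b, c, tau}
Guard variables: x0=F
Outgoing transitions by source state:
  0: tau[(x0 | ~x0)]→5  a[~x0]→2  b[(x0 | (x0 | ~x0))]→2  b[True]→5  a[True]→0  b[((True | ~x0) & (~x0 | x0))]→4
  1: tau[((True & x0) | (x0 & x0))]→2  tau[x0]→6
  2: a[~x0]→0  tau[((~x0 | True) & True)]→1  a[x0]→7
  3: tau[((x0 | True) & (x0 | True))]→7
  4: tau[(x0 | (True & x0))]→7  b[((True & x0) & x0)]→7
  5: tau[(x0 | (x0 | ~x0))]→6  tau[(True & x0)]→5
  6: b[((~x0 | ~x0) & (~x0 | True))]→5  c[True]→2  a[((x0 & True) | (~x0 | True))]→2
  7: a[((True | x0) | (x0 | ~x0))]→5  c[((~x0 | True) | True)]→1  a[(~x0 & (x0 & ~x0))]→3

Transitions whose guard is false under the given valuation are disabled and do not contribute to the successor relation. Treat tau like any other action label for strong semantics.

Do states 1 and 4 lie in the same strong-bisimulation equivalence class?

Answer: BISIMILAR

Analysis:
Compute ~ classes (split until stable):
  π0 = {{0,1,2,3,4,5,6,7}}
  π1 = {{0},{1,4},{2},{3,5},{6},{7}}
  π2 = {{0},{1,4},{2},{3},{5},{6},{7}}
stable after 3 split(s): 7 block(s)
1∈{1,4}, 4∈{1,4}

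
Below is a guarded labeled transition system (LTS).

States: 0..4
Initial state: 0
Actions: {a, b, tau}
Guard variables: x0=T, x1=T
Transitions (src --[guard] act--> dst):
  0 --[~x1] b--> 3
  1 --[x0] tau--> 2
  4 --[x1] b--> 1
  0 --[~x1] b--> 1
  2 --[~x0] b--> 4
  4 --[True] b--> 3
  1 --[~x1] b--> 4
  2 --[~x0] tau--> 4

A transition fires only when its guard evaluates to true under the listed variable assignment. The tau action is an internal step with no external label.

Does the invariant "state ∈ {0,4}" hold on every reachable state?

Answer: INVARIANT HOLDS

Working:
Safe = {0,4}
R = {0}
  0: ✓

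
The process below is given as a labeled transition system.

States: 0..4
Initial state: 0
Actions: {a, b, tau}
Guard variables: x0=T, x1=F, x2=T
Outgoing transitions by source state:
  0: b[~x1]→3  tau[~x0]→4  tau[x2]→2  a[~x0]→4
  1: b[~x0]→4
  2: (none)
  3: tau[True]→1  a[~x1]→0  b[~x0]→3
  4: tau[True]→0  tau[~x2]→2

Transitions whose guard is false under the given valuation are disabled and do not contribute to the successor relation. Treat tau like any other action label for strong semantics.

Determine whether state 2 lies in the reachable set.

Answer: REACHABLE

Analysis:
Guard filter leaves 5 enabled edge(s).
Layer 0: {0}
Layer 1: {2,3}  now seen {0,2,3}
Layer 2: {1}  now seen {0,1,2,3}
R = {0,1,2,3}
witness 2: tau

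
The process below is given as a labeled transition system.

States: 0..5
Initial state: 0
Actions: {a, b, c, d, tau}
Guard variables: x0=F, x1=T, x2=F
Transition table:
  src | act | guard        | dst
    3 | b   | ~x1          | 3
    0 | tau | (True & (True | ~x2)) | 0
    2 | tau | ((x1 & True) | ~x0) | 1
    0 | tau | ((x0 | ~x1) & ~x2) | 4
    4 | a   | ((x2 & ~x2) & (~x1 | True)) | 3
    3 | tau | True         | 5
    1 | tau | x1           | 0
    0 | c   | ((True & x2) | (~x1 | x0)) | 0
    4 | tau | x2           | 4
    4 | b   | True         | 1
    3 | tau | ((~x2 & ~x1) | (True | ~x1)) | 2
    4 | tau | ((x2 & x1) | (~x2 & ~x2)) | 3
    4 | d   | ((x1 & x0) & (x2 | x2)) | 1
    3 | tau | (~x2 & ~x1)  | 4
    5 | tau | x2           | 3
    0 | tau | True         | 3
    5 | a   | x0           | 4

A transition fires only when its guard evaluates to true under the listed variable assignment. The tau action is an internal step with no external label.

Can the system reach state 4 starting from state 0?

After dropping false guards: 8 live edges.
Layer 0: {0}
Layer 1: {3}  cumulative {0,3}
Layer 2: {2,5}  cumulative {0,2,3,5}
Layer 3: {1}  cumulative {0,1,2,3,5}
Reachable = {0,1,2,3,5}

Answer: UNREACHABLE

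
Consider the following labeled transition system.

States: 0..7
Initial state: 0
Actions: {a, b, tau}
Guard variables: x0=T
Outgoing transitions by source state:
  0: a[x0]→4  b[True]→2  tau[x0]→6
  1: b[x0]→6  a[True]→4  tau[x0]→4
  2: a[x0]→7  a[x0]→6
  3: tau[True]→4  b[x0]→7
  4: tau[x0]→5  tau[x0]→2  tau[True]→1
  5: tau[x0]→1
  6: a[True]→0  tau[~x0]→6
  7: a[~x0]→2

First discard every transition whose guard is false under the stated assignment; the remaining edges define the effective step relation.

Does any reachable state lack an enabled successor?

Answer: DEADLOCK at state 7

Trace:
R = {0,1,2,4,5,6,7}
  0: a→4  b→2  tau→6  [deg 3]
  1: a→4  b→6  tau→4  [deg 3]
  2: a→6  a→7  [deg 2]
  4: tau→1  tau→2  tau→5  [deg 3]
  5: tau→1  [deg 1]
  6: a→0  [deg 1]
  7: ∅  [no exit]
trace reaching 7: b·a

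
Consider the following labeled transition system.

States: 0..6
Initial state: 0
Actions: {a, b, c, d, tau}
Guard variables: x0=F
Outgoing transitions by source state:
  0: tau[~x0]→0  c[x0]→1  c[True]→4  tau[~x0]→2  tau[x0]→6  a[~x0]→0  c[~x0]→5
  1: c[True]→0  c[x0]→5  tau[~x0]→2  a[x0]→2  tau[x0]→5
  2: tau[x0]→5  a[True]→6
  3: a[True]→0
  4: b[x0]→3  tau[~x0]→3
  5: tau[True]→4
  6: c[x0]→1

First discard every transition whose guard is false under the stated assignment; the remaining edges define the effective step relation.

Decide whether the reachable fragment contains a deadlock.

Reach set: {0,2,3,4,5,6}
  0: a→0  c→4  c→5  tau→0  tau→2  [deg 5]
  2: a→6  [deg 1]
  3: a→0  [deg 1]
  4: tau→3  [deg 1]
  5: tau→4  [deg 1]
  6: ∅  [deadlock]
trace reaching 6: tau·a

Answer: DEADLOCK at state 6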